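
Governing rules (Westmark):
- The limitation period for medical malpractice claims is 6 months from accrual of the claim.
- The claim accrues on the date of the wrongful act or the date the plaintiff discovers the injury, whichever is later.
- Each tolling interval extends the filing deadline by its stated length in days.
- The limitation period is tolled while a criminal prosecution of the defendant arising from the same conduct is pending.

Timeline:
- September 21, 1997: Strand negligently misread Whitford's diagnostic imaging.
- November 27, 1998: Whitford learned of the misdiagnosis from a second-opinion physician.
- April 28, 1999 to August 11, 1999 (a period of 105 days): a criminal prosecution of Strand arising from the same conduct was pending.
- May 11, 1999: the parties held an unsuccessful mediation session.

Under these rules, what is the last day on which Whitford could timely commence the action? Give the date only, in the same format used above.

Because discovery on November 27, 1998 post-dates the September 21, 1997 act, accrual under the later-of rule falls on November 27, 1998.
Adding the 6 months base period to November 27, 1998 gives a deadline of May 27, 1999, before any tolling.
Because the pending criminal prosecution ran from April 28, 1999 to August 11, 1999, the deadline is extended by 105 days to September 9, 1999.
None of the other events listed affects the running of the period under the stated rules.

September 9, 1999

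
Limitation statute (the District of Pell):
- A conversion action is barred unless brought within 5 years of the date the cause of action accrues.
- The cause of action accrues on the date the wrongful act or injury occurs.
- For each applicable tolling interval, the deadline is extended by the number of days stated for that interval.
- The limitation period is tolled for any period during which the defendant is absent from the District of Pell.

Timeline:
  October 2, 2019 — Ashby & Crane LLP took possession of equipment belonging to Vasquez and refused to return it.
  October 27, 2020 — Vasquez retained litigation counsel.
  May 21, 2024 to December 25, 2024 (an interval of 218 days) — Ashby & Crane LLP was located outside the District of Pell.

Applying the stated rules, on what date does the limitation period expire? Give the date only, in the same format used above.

The claim accrued on October 2, 2019, when the wrongful act occurred.
The untolled deadline — 5 years after October 2, 2019 — is October 2, 2024.
Because the defendant's absence from the jurisdiction ran from May 21, 2024 to December 25, 2024, the deadline is extended by 218 days to May 8, 2025.
The other events in the timeline have no effect on the limitation period under the stated rules.

May 8, 2025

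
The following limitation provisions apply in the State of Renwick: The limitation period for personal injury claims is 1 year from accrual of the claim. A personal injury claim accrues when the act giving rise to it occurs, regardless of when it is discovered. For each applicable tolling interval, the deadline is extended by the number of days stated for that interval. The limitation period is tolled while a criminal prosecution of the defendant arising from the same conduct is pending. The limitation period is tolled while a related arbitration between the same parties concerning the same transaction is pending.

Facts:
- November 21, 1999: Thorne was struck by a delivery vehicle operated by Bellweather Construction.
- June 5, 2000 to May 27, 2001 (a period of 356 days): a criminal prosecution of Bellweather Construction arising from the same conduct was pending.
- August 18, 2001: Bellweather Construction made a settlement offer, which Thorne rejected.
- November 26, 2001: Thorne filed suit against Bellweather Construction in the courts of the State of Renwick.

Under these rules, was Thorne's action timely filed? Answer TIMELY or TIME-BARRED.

The claim accrued on November 21, 1999, when the wrongful act occurred.
Adding the 1 year base period to November 21, 1999 gives a deadline of November 21, 2000, before any tolling.
The period was tolled for 356 days by the pending criminal prosecution (June 5, 2000 to May 27, 2001), pushing the deadline to November 12, 2001.
None of the other events listed affects the running of the period under the stated rules.
The November 26, 2001 filing falls after the November 12, 2001 deadline; the claim is time-barred.

TIME-BARRED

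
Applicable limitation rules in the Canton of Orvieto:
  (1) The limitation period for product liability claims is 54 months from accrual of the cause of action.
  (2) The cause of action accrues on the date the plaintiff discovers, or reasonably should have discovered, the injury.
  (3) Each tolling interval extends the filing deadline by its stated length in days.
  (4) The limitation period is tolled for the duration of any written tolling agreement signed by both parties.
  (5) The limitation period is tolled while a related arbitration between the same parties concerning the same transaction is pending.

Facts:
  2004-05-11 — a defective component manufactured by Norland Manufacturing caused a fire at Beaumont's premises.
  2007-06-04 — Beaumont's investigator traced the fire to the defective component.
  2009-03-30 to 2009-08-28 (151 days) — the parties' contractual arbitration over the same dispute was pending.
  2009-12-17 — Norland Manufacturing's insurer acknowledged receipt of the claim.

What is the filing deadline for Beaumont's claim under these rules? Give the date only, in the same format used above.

Accrual is tied to discovery, so the period began on 2007-06-04 rather than on 2004-05-11 when the act occurred.
Adding the 54 months base period to 2007-06-04 gives a deadline of 2011-12-04, before any tolling.
The pending related arbitration from 2009-03-30 to 2009-08-28 tolled the period for 151 days, extending the deadline to 2012-05-03.
Nothing else in the chronology tolls or restarts the period.

2012-05-03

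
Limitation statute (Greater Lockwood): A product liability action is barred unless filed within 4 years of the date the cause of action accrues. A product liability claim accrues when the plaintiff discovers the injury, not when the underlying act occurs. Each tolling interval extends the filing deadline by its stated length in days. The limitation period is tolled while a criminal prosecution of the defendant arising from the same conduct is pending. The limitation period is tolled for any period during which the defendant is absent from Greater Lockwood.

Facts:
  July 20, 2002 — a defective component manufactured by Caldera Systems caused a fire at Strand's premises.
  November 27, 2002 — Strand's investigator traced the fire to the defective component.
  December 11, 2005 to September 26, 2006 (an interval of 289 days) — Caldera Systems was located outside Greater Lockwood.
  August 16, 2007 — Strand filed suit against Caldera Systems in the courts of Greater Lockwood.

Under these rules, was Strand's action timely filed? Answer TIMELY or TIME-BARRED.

The claim did not accrue until Strand discovered the injury on November 27, 2002; the July 20, 2002 act date does not start the clock under the stated rule.
4 years from November 27, 2002 is November 27, 2006.
The defendant's absence from the jurisdiction from December 11, 2005 to September 26, 2006 tolled the period for 289 days, extending the deadline to September 12, 2007.
Filing on August 16, 2007 beat the September 12, 2007 deadline — the action is timely.

TIMELY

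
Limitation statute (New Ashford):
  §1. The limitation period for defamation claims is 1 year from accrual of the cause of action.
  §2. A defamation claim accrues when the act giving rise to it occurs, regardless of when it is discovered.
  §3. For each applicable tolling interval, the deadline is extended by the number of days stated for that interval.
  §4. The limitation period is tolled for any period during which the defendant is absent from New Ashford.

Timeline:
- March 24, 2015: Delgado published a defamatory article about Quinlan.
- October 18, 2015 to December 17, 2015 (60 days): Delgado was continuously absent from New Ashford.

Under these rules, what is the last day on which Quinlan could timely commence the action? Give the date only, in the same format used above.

The limitation period began to run on March 24, 2015.
The untolled deadline — 1 year after March 24, 2015 — is March 24, 2016.
The defendant's absence from the jurisdiction from October 18, 2015 to December 17, 2015 tolled the period for 60 days, extending the deadline to May 23, 2016.

May 23, 2016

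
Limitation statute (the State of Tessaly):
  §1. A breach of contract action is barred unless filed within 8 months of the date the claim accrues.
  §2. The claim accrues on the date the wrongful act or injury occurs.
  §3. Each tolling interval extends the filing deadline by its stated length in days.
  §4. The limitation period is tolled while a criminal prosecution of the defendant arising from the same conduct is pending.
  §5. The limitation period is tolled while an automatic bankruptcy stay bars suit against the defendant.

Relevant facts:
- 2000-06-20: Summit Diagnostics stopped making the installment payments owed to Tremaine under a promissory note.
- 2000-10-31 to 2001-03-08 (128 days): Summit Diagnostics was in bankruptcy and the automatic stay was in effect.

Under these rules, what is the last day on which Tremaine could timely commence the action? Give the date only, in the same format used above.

The limitation period began to run on 2000-06-20.
8 months from 2000-06-20 is 2001-02-20.
The period was tolled for 128 days by the automatic bankruptcy stay (2000-10-31 to 2001-03-08), pushing the deadline to 2001-06-28.

2001-06-28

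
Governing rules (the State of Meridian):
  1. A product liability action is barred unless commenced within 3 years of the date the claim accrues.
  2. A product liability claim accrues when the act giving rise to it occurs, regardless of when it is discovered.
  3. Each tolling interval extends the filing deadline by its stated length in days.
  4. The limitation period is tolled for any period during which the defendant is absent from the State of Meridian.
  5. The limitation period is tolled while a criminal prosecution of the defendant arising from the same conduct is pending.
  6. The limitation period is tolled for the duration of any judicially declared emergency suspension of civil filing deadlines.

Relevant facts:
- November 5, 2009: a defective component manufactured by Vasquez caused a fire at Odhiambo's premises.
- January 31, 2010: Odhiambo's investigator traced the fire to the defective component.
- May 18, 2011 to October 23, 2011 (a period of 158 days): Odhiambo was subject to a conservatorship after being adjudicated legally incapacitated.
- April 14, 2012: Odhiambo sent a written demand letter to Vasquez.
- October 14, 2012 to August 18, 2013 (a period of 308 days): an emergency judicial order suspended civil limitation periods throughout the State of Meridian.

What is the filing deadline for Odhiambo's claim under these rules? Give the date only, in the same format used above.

September 9, 2013

Accrual is governed by the date of the act, so the period began to run on November 5, 2009; the later discovery on January 31, 2010 is irrelevant under the stated rule.
3 years from November 5, 2009 is November 5, 2012.
Because the emergency suspension of filing deadlines ran from October 14, 2012 to August 18, 2013, the deadline is extended by 308 days to September 9, 2013.
No stated provision tolls the period for the plaintiff's incapacity, so the interval from May 18, 2011 to October 23, 2011 has no effect on the deadline.
Nothing else in the chronology tolls or restarts the period.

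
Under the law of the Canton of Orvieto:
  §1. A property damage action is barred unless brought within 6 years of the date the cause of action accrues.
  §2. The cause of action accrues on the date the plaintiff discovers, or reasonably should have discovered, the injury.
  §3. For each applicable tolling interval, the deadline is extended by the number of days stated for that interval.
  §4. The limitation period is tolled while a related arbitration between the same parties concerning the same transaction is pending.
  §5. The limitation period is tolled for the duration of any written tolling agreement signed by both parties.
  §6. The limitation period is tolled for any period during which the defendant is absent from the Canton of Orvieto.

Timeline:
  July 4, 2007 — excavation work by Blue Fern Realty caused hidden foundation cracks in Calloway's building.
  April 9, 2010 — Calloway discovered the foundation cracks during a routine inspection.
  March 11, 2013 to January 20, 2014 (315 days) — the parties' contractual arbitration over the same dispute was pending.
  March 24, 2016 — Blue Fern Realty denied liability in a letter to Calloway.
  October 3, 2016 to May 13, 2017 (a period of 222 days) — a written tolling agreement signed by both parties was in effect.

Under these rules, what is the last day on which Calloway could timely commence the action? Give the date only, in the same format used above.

Under the discovery rule, the claim accrued on April 9, 2010, when Calloway discovered the injury — not on the July 4, 2007 date of the underlying act.
The untolled deadline — 6 years after April 9, 2010 — is April 9, 2016.
Because the pending related arbitration ran from March 11, 2013 to January 20, 2014, the deadline is extended by 315 days to February 18, 2017.
Because the written tolling agreement ran from October 3, 2016 to May 13, 2017, the deadline is extended by 222 days to September 28, 2017.
The other events in the timeline have no effect on the limitation period under the stated rules.

September 28, 2017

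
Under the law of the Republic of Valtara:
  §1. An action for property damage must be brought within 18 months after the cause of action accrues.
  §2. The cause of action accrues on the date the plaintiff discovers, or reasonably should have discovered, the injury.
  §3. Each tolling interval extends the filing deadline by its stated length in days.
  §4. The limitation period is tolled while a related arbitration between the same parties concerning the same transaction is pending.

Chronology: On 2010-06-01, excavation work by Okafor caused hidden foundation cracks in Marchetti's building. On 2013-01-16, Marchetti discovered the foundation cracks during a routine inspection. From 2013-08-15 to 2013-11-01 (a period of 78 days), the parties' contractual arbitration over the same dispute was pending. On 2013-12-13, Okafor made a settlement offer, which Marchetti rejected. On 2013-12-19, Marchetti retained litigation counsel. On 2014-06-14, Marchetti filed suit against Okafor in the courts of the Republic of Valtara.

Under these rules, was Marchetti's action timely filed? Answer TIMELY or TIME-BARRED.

Accrual is tied to discovery, so the period began on 2013-01-16 rather than on 2010-06-01 when the act occurred.
Adding the 18 months base period to 2013-01-16 gives a deadline of 2014-07-16, before any tolling.
Because the pending related arbitration ran from 2013-08-15 to 2013-11-01, the deadline is extended by 78 days to 2014-10-02.
None of the other events listed affects the running of the period under the stated rules.
The 2014-06-14 filing precedes the 2014-10-02 deadline; the claim is timely.

TIMELY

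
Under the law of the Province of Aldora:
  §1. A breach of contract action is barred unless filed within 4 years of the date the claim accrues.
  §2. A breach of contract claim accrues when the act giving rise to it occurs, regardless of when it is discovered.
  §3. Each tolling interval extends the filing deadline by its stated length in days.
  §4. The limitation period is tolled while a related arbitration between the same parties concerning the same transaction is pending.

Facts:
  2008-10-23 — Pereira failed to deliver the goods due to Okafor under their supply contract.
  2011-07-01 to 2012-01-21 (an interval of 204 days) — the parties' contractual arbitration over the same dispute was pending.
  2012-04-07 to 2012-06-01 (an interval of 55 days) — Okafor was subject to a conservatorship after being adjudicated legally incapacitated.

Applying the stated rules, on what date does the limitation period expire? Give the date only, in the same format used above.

2013-05-15

The claim accrued on 2008-10-23, when the wrongful act occurred.
4 years from 2008-10-23 is 2012-10-23.
The period was tolled for 204 days by the pending related arbitration (2011-07-01 to 2012-01-21), pushing the deadline to 2013-05-15.
No stated provision tolls the period for the plaintiff's incapacity, so the interval from 2012-04-07 to 2012-06-01 has no effect on the deadline.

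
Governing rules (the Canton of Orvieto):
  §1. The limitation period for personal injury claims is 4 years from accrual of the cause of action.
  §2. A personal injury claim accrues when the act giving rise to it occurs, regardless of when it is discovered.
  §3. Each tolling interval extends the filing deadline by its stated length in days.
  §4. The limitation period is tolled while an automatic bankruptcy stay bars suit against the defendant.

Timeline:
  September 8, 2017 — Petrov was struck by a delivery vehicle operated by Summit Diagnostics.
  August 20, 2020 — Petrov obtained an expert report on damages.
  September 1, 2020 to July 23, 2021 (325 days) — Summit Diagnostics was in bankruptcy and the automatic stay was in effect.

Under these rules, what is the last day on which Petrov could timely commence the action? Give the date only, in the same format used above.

July 30, 2022

The claim accrued on September 8, 2017, when the wrongful act occurred.
The untolled deadline — 4 years after September 8, 2017 — is September 8, 2021.
Because the automatic bankruptcy stay ran from September 1, 2020 to July 23, 2021, the deadline is extended by 325 days to July 30, 2022.
The other events in the timeline have no effect on the limitation period under the stated rules.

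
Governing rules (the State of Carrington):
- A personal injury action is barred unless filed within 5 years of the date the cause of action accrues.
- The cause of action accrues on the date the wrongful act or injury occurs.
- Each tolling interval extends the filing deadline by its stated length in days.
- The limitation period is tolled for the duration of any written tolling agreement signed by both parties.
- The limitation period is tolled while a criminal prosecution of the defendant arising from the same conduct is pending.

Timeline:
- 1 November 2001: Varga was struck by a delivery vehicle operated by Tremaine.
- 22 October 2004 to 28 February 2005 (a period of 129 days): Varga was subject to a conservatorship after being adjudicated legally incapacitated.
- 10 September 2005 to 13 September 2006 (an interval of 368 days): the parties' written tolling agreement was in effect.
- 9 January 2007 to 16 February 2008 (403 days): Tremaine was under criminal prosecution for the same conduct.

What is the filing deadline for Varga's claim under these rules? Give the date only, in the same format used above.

11 December 2008

The claim accrued on 1 November 2001, when the wrongful act occurred.
The untolled deadline — 5 years after 1 November 2001 — is 1 November 2006.
The period was tolled for 368 days by the written tolling agreement (10 September 2005 to 13 September 2006), pushing the deadline to 4 November 2007.
The period was tolled for 403 days by the pending criminal prosecution (9 January 2007 to 16 February 2008), pushing the deadline to 11 December 2008.
No stated provision tolls the period for the plaintiff's incapacity, so the interval from 22 October 2004 to 28 February 2005 has no effect on the deadline.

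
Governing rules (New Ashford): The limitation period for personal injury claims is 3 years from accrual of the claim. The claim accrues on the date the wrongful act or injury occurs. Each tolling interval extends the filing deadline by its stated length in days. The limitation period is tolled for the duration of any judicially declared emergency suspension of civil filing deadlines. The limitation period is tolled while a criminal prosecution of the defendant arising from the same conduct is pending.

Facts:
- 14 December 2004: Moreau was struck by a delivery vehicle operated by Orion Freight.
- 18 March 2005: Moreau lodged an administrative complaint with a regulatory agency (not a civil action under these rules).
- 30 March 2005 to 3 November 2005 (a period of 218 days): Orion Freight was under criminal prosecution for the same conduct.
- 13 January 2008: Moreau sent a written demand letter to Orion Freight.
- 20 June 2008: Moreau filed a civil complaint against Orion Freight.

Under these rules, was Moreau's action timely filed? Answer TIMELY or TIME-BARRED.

The claim accrued on 14 December 2004, when the wrongful act occurred.
Adding the 3 years base period to 14 December 2004 gives a deadline of 14 December 2007, before any tolling.
Because the pending criminal prosecution ran from 30 March 2005 to 3 November 2005, the deadline is extended by 218 days to 19 July 2008.
Nothing else in the chronology tolls or restarts the period.
The 20 June 2008 filing precedes the 19 July 2008 deadline; the claim is timely.

TIMELY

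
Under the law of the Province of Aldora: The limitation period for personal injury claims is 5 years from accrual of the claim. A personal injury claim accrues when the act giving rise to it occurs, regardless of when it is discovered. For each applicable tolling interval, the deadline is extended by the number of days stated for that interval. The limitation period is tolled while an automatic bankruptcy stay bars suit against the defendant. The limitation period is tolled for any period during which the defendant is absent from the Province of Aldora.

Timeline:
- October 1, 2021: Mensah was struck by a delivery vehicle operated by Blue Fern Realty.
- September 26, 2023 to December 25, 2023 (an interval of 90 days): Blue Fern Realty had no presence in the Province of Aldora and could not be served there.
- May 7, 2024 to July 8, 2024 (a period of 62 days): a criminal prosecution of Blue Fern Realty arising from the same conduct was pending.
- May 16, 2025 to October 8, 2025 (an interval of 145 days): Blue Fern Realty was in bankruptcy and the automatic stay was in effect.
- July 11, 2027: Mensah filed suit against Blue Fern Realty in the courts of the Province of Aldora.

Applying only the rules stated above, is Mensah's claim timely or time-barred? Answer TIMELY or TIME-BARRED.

TIME-BARRED

The claim accrued on October 1, 2021, when the wrongful act occurred.
Adding the 5 years base period to October 1, 2021 gives a deadline of October 1, 2026, before any tolling.
The period was tolled for 90 days by the defendant's absence from the jurisdiction (September 26, 2023 to December 25, 2023), pushing the deadline to December 30, 2026.
Because the automatic bankruptcy stay ran from May 16, 2025 to October 8, 2025, the deadline is extended by 145 days to May 24, 2027.
The pending criminal prosecution from May 7, 2024 to July 8, 2024 does not toll the period, because no stated rule makes a criminal prosecution a tolling event.
Filing on July 11, 2027 missed the May 24, 2027 deadline — the action is time-barred.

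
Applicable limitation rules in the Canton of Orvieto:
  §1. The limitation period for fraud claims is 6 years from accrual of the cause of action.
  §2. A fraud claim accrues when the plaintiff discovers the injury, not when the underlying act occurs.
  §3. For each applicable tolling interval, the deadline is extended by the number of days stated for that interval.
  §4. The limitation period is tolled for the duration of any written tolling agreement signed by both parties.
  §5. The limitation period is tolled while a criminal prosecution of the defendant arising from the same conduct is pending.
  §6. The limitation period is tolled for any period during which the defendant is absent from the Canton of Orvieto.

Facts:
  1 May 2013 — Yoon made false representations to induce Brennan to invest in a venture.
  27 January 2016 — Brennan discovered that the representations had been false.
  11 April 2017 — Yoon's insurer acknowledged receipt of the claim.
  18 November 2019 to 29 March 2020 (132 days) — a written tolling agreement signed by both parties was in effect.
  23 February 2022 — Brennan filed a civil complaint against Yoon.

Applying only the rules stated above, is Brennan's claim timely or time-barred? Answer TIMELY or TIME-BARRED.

Accrual is tied to discovery, so the period began on 27 January 2016 rather than on 1 May 2013 when the act occurred.
Adding the 6 years base period to 27 January 2016 gives a deadline of 27 January 2022, before any tolling.
The period was tolled for 132 days by the written tolling agreement (18 November 2019 to 29 March 2020), pushing the deadline to 8 June 2022.
Nothing else in the chronology tolls or restarts the period.
The 23 February 2022 filing precedes the 8 June 2022 deadline; the claim is timely.

TIMELY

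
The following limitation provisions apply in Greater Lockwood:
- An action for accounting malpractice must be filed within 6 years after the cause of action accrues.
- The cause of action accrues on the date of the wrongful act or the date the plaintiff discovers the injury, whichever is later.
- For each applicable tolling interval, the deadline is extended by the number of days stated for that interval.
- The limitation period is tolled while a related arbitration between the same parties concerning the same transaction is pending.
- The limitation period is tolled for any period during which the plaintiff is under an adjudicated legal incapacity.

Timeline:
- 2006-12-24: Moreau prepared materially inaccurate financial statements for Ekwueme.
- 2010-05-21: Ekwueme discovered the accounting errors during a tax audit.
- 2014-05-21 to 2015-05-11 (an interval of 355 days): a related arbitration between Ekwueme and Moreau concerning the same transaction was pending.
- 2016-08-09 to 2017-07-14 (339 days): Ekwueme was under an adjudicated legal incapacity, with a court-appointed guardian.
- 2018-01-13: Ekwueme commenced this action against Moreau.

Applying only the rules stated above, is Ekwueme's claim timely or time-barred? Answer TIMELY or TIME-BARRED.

The claim accrued on 2010-05-21 — the later of the 2006-12-24 act and the 2010-05-21 discovery.
Adding the 6 years base period to 2010-05-21 gives a deadline of 2016-05-21, before any tolling.
Because the pending related arbitration ran from 2014-05-21 to 2015-05-11, the deadline is extended by 355 days to 2017-05-11.
The plaintiff's legal incapacity from 2016-08-09 to 2017-07-14 tolled the period for 339 days, extending the deadline to 2018-04-15.
Filing on 2018-01-13 beat the 2018-04-15 deadline — the action is timely.

TIMELY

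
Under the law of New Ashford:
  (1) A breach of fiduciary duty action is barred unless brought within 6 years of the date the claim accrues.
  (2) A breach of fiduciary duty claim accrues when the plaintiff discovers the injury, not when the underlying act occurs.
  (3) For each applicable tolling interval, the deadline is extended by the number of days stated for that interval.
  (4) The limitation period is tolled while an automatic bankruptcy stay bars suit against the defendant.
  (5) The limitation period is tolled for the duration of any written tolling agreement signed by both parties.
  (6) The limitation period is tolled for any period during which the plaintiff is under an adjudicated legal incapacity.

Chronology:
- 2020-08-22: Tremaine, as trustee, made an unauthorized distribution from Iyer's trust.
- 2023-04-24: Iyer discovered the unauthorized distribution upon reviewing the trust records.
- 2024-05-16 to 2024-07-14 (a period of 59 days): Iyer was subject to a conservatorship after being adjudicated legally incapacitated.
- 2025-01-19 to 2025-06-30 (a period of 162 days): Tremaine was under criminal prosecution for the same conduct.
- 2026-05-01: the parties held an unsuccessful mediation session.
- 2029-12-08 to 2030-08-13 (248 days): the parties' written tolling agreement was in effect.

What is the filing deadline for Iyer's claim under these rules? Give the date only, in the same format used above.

2029-06-22

Accrual is tied to discovery, so the period began on 2023-04-24 rather than on 2020-08-22 when the act occurred.
The untolled deadline — 6 years after 2023-04-24 — is 2029-04-24.
Because the plaintiff's legal incapacity ran from 2024-05-16 to 2024-07-14, the deadline is extended by 59 days to 2029-06-22.
By the time the written tolling agreement began on 2029-12-08, the limitation period had already expired on 2029-06-22; that interval cannot revive it.
Although a criminal prosecution ran from 2025-01-19 to 2025-06-30, the stated rules do not make that a tolling event, so it is disregarded.
Nothing else in the chronology tolls or restarts the period.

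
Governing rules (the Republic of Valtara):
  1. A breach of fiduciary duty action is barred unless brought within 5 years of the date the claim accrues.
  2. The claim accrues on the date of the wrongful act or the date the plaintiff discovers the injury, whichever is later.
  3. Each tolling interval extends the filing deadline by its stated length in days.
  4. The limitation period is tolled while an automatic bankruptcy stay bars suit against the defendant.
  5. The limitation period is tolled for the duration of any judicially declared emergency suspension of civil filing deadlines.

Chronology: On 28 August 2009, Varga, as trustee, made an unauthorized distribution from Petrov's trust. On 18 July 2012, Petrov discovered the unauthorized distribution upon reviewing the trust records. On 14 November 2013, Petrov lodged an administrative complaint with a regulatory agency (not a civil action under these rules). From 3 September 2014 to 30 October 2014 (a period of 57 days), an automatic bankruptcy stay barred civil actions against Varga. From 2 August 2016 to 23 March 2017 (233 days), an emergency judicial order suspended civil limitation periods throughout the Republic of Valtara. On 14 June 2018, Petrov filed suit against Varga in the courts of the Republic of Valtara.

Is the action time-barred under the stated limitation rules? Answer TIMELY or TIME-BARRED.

TIME-BARRED

Taking the later of the act (28 August 2009) and discovery (18 July 2012), the claim accrued on 18 July 2012.
Adding the 5 years base period to 18 July 2012 gives a deadline of 18 July 2017, before any tolling.
Because the automatic bankruptcy stay ran from 3 September 2014 to 30 October 2014, the deadline is extended by 57 days to 13 September 2017.
The period was tolled for 233 days by the emergency suspension of filing deadlines (2 August 2016 to 23 March 2017), pushing the deadline to 4 May 2018.
None of the other events listed affects the running of the period under the stated rules.
Petrov filed on 14 June 2018, after the 4 May 2018 deadline, so the action is time-barred.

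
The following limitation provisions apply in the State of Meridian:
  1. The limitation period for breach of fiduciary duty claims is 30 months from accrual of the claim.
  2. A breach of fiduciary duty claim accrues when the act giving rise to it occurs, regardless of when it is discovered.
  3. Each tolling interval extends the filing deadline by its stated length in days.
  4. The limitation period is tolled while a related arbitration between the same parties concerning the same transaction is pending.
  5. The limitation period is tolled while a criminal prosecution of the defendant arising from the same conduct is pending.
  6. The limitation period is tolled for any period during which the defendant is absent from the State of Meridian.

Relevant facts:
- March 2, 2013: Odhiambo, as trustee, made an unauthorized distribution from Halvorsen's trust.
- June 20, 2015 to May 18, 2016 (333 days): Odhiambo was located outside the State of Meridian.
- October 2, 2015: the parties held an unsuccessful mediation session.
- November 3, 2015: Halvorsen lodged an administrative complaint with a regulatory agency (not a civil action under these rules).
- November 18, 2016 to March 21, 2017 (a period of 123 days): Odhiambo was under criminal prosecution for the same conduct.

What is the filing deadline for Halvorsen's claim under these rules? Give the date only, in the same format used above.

The limitation period began to run on March 2, 2013.
The untolled deadline — 30 months after March 2, 2013 — is September 2, 2015.
The period was tolled for 333 days by the defendant's absence from the jurisdiction (June 20, 2015 to May 18, 2016), pushing the deadline to July 31, 2016.
By the time the pending criminal prosecution began on November 18, 2016, the limitation period had already expired on July 31, 2016; that interval cannot revive it.
None of the other events listed affects the running of the period under the stated rules.

July 31, 2016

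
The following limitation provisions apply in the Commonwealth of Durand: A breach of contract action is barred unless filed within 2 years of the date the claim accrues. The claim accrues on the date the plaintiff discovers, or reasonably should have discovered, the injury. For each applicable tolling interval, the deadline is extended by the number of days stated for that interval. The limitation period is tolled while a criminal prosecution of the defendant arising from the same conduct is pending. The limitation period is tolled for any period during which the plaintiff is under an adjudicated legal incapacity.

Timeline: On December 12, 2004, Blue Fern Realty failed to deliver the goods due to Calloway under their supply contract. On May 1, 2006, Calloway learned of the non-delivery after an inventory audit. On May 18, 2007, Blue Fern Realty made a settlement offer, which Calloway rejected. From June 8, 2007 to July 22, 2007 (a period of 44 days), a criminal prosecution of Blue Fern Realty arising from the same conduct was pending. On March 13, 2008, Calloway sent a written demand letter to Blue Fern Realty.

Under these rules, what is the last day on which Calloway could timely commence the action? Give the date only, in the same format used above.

June 14, 2008

Under the discovery rule, the claim accrued on May 1, 2006, when Calloway discovered the injury — not on the December 12, 2004 date of the underlying act.
The untolled deadline — 2 years after May 1, 2006 — is May 1, 2008.
The pending criminal prosecution from June 8, 2007 to July 22, 2007 tolled the period for 44 days, extending the deadline to June 14, 2008.
The other events in the timeline have no effect on the limitation period under the stated rules.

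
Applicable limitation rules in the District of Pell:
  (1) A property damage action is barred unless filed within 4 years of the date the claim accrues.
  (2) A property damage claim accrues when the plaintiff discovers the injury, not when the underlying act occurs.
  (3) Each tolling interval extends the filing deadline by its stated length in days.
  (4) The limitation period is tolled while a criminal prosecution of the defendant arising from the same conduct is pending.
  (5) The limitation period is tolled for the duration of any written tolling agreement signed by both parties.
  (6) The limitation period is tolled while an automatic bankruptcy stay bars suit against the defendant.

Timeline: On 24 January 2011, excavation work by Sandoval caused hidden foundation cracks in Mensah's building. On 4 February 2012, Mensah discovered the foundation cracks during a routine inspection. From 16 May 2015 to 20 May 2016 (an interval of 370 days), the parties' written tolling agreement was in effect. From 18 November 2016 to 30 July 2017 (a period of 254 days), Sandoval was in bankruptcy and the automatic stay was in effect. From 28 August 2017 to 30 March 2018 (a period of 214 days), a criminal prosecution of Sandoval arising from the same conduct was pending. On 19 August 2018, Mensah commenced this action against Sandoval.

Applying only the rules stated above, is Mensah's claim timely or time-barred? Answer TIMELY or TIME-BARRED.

Under the discovery rule, the claim accrued on 4 February 2012, when Mensah discovered the injury — not on the 24 January 2011 date of the underlying act.
4 years from 4 February 2012 is 4 February 2016.
Because the written tolling agreement ran from 16 May 2015 to 20 May 2016, the deadline is extended by 370 days to 8 February 2017.
The automatic bankruptcy stay from 18 November 2016 to 30 July 2017 tolled the period for 254 days, extending the deadline to 20 October 2017.
Because the pending criminal prosecution ran from 28 August 2017 to 30 March 2018, the deadline is extended by 214 days to 22 May 2018.
The 19 August 2018 filing falls after the 22 May 2018 deadline; the claim is time-barred.

TIME-BARRED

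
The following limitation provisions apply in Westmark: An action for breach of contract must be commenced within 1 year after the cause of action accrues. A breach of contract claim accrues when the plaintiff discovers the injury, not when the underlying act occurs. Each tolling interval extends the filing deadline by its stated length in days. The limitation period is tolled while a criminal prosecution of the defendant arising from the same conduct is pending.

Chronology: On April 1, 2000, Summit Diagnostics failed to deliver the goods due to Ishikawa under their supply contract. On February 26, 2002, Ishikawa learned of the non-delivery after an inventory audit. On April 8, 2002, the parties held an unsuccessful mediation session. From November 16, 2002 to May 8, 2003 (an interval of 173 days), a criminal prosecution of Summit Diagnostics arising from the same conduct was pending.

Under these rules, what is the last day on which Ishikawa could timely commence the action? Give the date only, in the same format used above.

August 18, 2003

Under the discovery rule, the claim accrued on February 26, 2002, when Ishikawa discovered the injury — not on the April 1, 2000 date of the underlying act.
The untolled deadline — 1 year after February 26, 2002 — is February 26, 2003.
The pending criminal prosecution from November 16, 2002 to May 8, 2003 tolled the period for 173 days, extending the deadline to August 18, 2003.
None of the other events listed affects the running of the period under the stated rules.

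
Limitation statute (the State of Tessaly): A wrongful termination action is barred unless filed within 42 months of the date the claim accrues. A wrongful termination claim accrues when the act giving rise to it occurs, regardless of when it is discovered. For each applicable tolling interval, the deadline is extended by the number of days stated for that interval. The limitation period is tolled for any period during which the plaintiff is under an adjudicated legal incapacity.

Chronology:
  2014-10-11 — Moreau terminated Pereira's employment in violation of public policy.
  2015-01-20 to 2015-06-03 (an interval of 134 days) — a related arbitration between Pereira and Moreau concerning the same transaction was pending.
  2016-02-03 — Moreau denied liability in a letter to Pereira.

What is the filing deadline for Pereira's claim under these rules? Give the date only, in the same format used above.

The limitation period began to run on 2014-10-11.
42 months from 2014-10-11 is 2018-04-11.
Although a pending arbitration ran from 2015-01-20 to 2015-06-03, the stated rules do not make that a tolling event, so it is disregarded.
Nothing else in the chronology tolls or restarts the period.

2018-04-11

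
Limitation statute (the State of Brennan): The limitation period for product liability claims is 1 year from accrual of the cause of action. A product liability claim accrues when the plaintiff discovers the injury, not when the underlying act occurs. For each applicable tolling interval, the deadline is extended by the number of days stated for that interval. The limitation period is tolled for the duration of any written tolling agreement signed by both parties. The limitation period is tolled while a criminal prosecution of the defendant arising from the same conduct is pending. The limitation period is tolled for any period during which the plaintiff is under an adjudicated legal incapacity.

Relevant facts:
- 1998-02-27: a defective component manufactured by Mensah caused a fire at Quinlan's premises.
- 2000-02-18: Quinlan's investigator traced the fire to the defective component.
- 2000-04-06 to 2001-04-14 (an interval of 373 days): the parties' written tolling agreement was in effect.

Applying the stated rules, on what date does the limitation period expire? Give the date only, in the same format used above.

Under the discovery rule, the claim accrued on 2000-02-18, when Quinlan discovered the injury — not on the 1998-02-27 date of the underlying act.
1 year from 2000-02-18 is 2001-02-18.
The period was tolled for 373 days by the written tolling agreement (2000-04-06 to 2001-04-14), pushing the deadline to 2002-02-26.

2002-02-26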